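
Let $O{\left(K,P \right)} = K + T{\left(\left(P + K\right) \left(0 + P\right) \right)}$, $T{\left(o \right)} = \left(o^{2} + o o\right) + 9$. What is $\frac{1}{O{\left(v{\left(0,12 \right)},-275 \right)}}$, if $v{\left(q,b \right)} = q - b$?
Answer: $\frac{1}{12458311247} \approx 8.0268 \cdot 10^{-11}$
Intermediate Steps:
$T{\left(o \right)} = 9 + 2 o^{2}$ ($T{\left(o \right)} = \left(o^{2} + o^{2}\right) + 9 = 2 o^{2} + 9 = 9 + 2 o^{2}$)
$O{\left(K,P \right)} = 9 + K + 2 P^{2} \left(K + P\right)^{2}$ ($O{\left(K,P \right)} = K + \left(9 + 2 \left(\left(P + K\right) \left(0 + P\right)\right)^{2}\right) = K + \left(9 + 2 \left(\left(K + P\right) P\right)^{2}\right) = K + \left(9 + 2 \left(P \left(K + P\right)\right)^{2}\right) = K + \left(9 + 2 P^{2} \left(K + P\right)^{2}\right) = 9 + K + 2 P^{2} \left(K + P\right)^{2}$)
$\frac{1}{O{\left(v{\left(0,12 \right)},-275 \right)}} = \frac{1}{9 + \left(0 - 12\right) + 2 \left(-275\right)^{2} \left(\left(0 - 12\right) - 275\right)^{2}} = \frac{1}{9 + \left(0 - 12\right) + 2 \cdot 75625 \left(\left(0 - 12\right) - 275\right)^{2}} = \frac{1}{9 - 12 + 2 \cdot 75625 \left(-12 - 275\right)^{2}} = \frac{1}{9 - 12 + 2 \cdot 75625 \left(-287\right)^{2}} = \frac{1}{9 - 12 + 2 \cdot 75625 \cdot 82369} = \frac{1}{9 - 12 + 12458311250} = \frac{1}{12458311247}$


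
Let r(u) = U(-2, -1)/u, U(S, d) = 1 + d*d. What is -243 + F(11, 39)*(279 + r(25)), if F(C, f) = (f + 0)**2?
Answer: 10605942/25 ≈ 4.2424e+5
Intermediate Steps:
U(S, d) = 1 + d**2
F(C, f) = f**2
r(u) = 2/u (r(u) = (1 + (-1)**2)/u = (1 + 1)/u = 2/u)
-243 + F(11, 39)*(279 + r(25)) = -243 + 39**2*(279 + 2/25) = -243 + 1521*(279 + 2*(1/25)) = -243 + 1521*(279 + 2/25) = -243 + 1521*(6977/25) = -243 + 10612017/25 = 10605942/25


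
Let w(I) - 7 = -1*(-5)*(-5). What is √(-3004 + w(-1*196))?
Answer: I*√3022 ≈ 54.973*I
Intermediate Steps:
w(I) = -18 (w(I) = 7 - 1*(-5)*(-5) = 7 + 5*(-5) = 7 - 25 = -18)
√(-3004 + w(-1*196)) = √(-3004 - 18) = √(-3022) = I*√3022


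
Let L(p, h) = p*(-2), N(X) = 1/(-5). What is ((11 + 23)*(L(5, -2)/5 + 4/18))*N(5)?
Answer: 544/45 ≈ 12.089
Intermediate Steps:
N(X) = -⅕
L(p, h) = -2*p
((11 + 23)*(L(5, -2)/5 + 4/18))*N(5) = ((11 + 23)*(-2*5/5 + 4/18))*(-⅕) = (34*(-10*⅕ + 4*(1/18)))*(-⅕) = (34*(-2 + 2/9))*(-⅕) = (34*(-16/9))*(-⅕) = -544/9*(-⅕) = 544/45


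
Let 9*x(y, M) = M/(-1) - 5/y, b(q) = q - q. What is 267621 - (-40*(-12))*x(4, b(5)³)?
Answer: 803063/3 ≈ 2.6769e+5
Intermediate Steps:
b(q) = 0
x(y, M) = -5/(9*y) - M/9 (x(y, M) = (M/(-1) - 5/y)/9 = (M*(-1) - 5/y)/9 = (-M - 5/y)/9 = -5/(9*y) - M/9)
267621 - (-40*(-12))*x(4, b(5)³) = 267621 - (-40*(-12))*(⅑)*(-5 - 1*0³*4)/4 = 267621 - 480*(⅑)*(¼)*(-5 - 1*0*4) = 267621 - 480*(⅑)*(¼)*(-5 + 0) = 267621 - 480*(⅑)*(¼)*(-5) = 267621 - 480*(-5)/36 = 267621 - 1*(-200/3) = 267621 + 200/3 = 803063/3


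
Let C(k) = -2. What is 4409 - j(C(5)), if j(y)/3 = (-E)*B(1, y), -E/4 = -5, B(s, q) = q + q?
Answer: 4169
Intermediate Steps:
B(s, q) = 2*q
E = 20 (E = -4*(-5) = 20)
j(y) = -120*y (j(y) = 3*((-1*20)*(2*y)) = 3*(-40*y) = -120*y)
4409 - j(C(5)) = 4409 - (-120)*(-2) = 4409 - 1*240 = 4409 - 240 = 4169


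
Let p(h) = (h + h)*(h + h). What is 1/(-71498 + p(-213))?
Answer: 1/109978 ≈ 9.0927e-6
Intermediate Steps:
p(h) = 4*h**2 (p(h) = (2*h)*(2*h) = 4*h**2)
1/(-71498 + p(-213)) = 1/(-71498 + 4*(-213)**2) = 1/(-71498 + 4*45369) = 1/(-71498 + 181476) = 1/109978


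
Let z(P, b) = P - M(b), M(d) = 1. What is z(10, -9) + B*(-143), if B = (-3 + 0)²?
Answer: -1278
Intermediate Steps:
B = 9 (B = (-3)² = 9)
z(P, b) = -1 + P (z(P, b) = P - 1*1 = P - 1 = -1 + P)
z(10, -9) + B*(-143) = (-1 + 10) + 9*(-143) = 9 - 1287 = -1278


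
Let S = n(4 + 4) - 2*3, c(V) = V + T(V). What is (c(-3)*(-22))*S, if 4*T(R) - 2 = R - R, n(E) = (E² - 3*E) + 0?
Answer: 1870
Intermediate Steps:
n(E) = E² - 3*E
T(R) = ½ (T(R) = ½ + (R - R)/4 = ½ + (¼)*0 = ½ + 0 = ½)
c(V) = ½ + V (c(V) = V + ½ = ½ + V)
S = 34 (S = (4 + 4)*(-3 + (4 + 4)) - 2*3 = 8*(-3 + 8) - 6 = 8*5 - 6 = 40 - 6 = 34)
(c(-3)*(-22))*S = ((½ - 3)*(-22))*34 = -5/2*(-22)*34 = 55*34 = 1870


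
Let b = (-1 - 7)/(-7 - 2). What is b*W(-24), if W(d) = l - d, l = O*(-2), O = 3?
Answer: 16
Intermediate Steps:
l = -6 (l = 3*(-2) = -6)
W(d) = -6 - d
b = 8/9 (b = -8/(-9) = -8*(-⅑) = 8/9 ≈ 0.88889)
b*W(-24) = 8*(-6 - 1*(-24))/9 = 8*(-6 + 24)/9 = (8/9)*18 = 16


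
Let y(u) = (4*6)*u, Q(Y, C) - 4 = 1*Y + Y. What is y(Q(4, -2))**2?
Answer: 82944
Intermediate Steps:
Q(Y, C) = 4 + 2*Y (Q(Y, C) = 4 + (1*Y + Y) = 4 + (Y + Y) = 4 + 2*Y)
y(u) = 24*u
y(Q(4, -2))**2 = (24*(4 + 2*4))**2 = (24*(4 + 8))**2 = (24*12)**2 = 288**2 = 82944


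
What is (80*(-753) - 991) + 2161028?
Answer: 2099797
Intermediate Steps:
(80*(-753) - 991) + 2161028 = (-60240 - 991) + 2161028 = -61231 + 2161028 = 2099797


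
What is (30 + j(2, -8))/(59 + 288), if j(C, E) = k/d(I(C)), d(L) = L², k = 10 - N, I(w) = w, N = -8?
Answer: 69/694 ≈ 0.099424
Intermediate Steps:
k = 18 (k = 10 - 1*(-8) = 10 + 8 = 18)
j(C, E) = 18/C² (j(C, E) = 18/(C²) = 18/C²)
(30 + j(2, -8))/(59 + 288) = (30 + 18/2²)/(59 + 288) = (30 + 18*(¼))/347 = (30 + 9/2)*(1/347) = (69/2)*(1/347) = 69/694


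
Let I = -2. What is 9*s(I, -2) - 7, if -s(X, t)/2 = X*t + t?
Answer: -43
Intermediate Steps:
s(X, t) = -2*t - 2*X*t (s(X, t) = -2*(X*t + t) = -2*(t + X*t) = -2*t - 2*X*t)
9*s(I, -2) - 7 = 9*(-2*(-2)*(1 - 2)) - 7 = 9*(-2*(-2)*(-1)) - 7 = 9*(-4) - 7 = -36 - 7 = -43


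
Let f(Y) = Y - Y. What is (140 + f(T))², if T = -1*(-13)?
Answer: 19600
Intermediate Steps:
T = 13
f(Y) = 0
(140 + f(T))² = (140 + 0)² = 140² = 19600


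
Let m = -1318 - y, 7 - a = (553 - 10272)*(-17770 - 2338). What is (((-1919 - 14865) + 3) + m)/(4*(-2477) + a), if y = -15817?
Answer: 2282/195439553 ≈ 1.1676e-5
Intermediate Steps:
a = -195429645 (a = 7 - (553 - 10272)*(-17770 - 2338) = 7 - (-9719)*(-20108) = 7 - 1*195429652 = 7 - 195429652 = -195429645)
m = 14499 (m = -1318 - 1*(-15817) = -1318 + 15817 = 14499)
(((-1919 - 14865) + 3) + m)/(4*(-2477) + a) = (((-1919 - 14865) + 3) + 14499)/(4*(-2477) - 195429645) = ((-16784 + 3) + 14499)/(-9908 - 195429645) = (-16781 + 14499)/(-195439553) = -2282*(-1/195439553) = 2282/195439553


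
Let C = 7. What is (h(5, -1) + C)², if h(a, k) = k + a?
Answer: 121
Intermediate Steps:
h(a, k) = a + k
(h(5, -1) + C)² = ((5 - 1) + 7)² = (4 + 7)² = 11² = 121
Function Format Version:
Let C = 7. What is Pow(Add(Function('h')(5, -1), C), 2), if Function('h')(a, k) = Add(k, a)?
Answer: 121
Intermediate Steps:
Function('h')(a, k) = Add(a, k)
Pow(Add(Function('h')(5, -1), C), 2) = Pow(Add(Add(5, -1), 7), 2) = Pow(Add(4, 7), 2) = Pow(11, 2) = 121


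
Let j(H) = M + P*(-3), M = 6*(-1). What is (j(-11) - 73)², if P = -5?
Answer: 4096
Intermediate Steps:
M = -6
j(H) = 9 (j(H) = -6 - 5*(-3) = -6 + 15 = 9)
(j(-11) - 73)² = (9 - 73)² = (-64)² = 4096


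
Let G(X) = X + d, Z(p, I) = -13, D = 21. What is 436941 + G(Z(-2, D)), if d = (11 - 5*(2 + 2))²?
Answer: 437009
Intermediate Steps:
d = 81 (d = (11 - 5*4)² = (11 - 20)² = (-9)² = 81)
G(X) = 81 + X (G(X) = X + 81 = 81 + X)
436941 + G(Z(-2, D)) = 436941 + (81 - 13) = 436941 + 68 = 437009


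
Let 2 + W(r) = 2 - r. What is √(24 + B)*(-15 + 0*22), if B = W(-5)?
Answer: -15*√29 ≈ -80.777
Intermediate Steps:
W(r) = -r (W(r) = -2 + (2 - r) = -r)
B = 5 (B = -1*(-5) = 5)
√(24 + B)*(-15 + 0*22) = √(24 + 5)*(-15 + 0*22) = √29*(-15 + 0) = √29*(-15) = -15*√29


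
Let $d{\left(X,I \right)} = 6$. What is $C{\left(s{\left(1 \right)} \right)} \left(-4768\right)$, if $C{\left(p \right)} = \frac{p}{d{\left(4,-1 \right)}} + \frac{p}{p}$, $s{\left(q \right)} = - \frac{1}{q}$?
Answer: $- \frac{11920}{3} \approx -3973.3$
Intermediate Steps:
$C{\left(p \right)} = 1 + \frac{p}{6}$ ($C{\left(p \right)} = \frac{p}{6} + \frac{p}{p} = p \frac{1}{6} + 1 = \frac{p}{6} + 1 = 1 + \frac{p}{6}$)
$C{\left(s{\left(1 \right)} \right)} \left(-4768\right) = \left(1 + \frac{\left(-1\right) 1^{-1}}{6}\right) \left(-4768\right) = \left(1 + \frac{\left(-1\right) 1}{6}\right) \left(-4768\right) = \left(1 + \frac{1}{6} \left(-1\right)\right) \left(-4768\right) = \left(1 - \frac{1}{6}\right) \left(-4768\right) = \frac{5}{6} \left(-4768\right) = - \frac{11920}{3}$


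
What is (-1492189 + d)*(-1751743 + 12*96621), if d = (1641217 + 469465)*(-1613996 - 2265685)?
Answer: 4850137345355839621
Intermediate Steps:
d = -8188772852442 (d = 2110682*(-3879681) = -8188772852442)
(-1492189 + d)*(-1751743 + 12*96621) = (-1492189 - 8188772852442)*(-1751743 + 12*96621) = -8188774344631*(-1751743 + 1159452) = -8188774344631*(-592291) = 4850137345355839621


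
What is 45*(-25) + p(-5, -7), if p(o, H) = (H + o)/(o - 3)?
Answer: -2247/2 ≈ -1123.5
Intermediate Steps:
p(o, H) = (H + o)/(-3 + o)
45*(-25) + p(-5, -7) = 45*(-25) + (-7 - 5)/(-3 - 5) = -1125 - 12/(-8) = -1125 - ⅛*(-12) = -1125 + 3/2 = -2247/2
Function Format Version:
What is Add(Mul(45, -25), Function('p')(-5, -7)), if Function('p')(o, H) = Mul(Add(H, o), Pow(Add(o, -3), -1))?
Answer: Rational(-2247, 2) ≈ -1123.5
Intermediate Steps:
Function('p')(o, H) = Mul(Pow(Add(-3, o), -1), Add(H, o)) (Function('p')(o, H) = Mul(Add(H, o), Pow(Add(-3, o), -1)) = Mul(Pow(Add(-3, o), -1), Add(H, o)))
Add(Mul(45, -25), Function('p')(-5, -7)) = Add(Mul(45, -25), Mul(Pow(Add(-3, -5), -1), Add(-7, -5))) = Add(-1125, Mul(Pow(-8, -1), -12)) = Add(-1125, Mul(Rational(-1, 8), -12)) = Add(-1125, Rational(3, 2)) = Rational(-2247, 2)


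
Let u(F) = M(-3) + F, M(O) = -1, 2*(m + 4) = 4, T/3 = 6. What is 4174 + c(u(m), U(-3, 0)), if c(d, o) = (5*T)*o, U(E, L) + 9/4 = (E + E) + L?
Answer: 6863/2 ≈ 3431.5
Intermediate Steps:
T = 18 (T = 3*6 = 18)
m = -2 (m = -4 + (1/2)*4 = -4 + 2 = -2)
u(F) = -1 + F
U(E, L) = -9/4 + L + 2*E (U(E, L) = -9/4 + ((E + E) + L) = -9/4 + (2*E + L) = -9/4 + (L + 2*E) = -9/4 + L + 2*E)
c(d, o) = 90*o (c(d, o) = (5*18)*o = 90*o)
4174 + c(u(m), U(-3, 0)) = 4174 + 90*(-9/4 + 0 + 2*(-3)) = 4174 + 90*(-9/4 + 0 - 6) = 4174 + 90*(-33/4) = 4174 - 1485/2 = 6863/2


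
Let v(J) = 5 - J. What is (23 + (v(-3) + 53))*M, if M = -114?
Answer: -9576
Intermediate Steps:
(23 + (v(-3) + 53))*M = (23 + ((5 - 1*(-3)) + 53))*(-114) = (23 + ((5 + 3) + 53))*(-114) = (23 + (8 + 53))*(-114) = (23 + 61)*(-114) = 84*(-114) = -9576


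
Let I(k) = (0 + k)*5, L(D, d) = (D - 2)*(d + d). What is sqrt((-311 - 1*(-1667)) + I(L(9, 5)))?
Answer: sqrt(1706) ≈ 41.304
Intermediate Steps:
L(D, d) = 2*d*(-2 + D) (L(D, d) = (-2 + D)*(2*d) = 2*d*(-2 + D))
I(k) = 5*k (I(k) = k*5 = 5*k)
sqrt((-311 - 1*(-1667)) + I(L(9, 5))) = sqrt((-311 - 1*(-1667)) + 5*(2*5*(-2 + 9))) = sqrt((-311 + 1667) + 5*(2*5*7)) = sqrt(1356 + 5*70) = sqrt(1356 + 350) = sqrt(1706)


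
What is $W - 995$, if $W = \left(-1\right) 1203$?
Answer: $-2198$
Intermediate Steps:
$W = -1203$
$W - 995 = -1203 - 995 = -2198$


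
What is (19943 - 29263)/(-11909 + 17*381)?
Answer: 1165/679 ≈ 1.7158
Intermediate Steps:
(19943 - 29263)/(-11909 + 17*381) = -9320/(-11909 + 6477) = -9320/(-5432) = -9320*(-1/5432) = 1165/679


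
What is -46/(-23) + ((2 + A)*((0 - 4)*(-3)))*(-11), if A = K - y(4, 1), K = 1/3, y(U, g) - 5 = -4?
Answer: -174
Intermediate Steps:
y(U, g) = 1 (y(U, g) = 5 - 4 = 1)
K = 1/3 ≈ 0.33333
A = -2/3 (A = 1/3 - 1*1 = 1/3 - 1 = -2/3 ≈ -0.66667)
-46/(-23) + ((2 + A)*((0 - 4)*(-3)))*(-11) = -46/(-23) + ((2 - 2/3)*((0 - 4)*(-3)))*(-11) = -46*(-1/23) + (4*(-4*(-3))/3)*(-11) = 2 + ((4/3)*12)*(-11) = 2 + 16*(-11) = 2 - 176 = -174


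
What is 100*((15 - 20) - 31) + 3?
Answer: -3597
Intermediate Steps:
100*((15 - 20) - 31) + 3 = 100*(-5 - 31) + 3 = 100*(-36) + 3 = -3600 + 3 = -3597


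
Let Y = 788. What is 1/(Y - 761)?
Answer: 1/27 ≈ 0.037037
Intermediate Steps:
1/(Y - 761) = 1/(788 - 761) = 1/27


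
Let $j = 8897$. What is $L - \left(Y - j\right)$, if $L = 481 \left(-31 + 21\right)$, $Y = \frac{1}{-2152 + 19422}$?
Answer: $\frac{70582489}{17270} \approx 4087.0$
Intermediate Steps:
$Y = \frac{1}{17270} \approx 5.7904 \cdot 10^{-5}$
$L = -4810$ ($L = 481 \left(-10\right) = -4810$)
$L - \left(Y - j\right) = -4810 - \left(\frac{1}{17270} - 8897\right) = -4810 - - \frac{153651189}{17270} = -4810 + \frac{153651189}{17270} = \frac{70582489}{17270}$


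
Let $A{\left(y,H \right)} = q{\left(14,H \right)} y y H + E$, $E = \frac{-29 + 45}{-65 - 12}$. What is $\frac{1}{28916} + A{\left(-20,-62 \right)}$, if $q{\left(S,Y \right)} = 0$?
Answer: $- \frac{462579}{2226532} \approx -0.20776$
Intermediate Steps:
$E = - \frac{16}{77}$ ($E = \frac{16}{-77} = 16 \left(- \frac{1}{77}\right) = - \frac{16}{77} \approx -0.20779$)
$A{\left(y,H \right)} = - \frac{16}{77}$ ($A{\left(y,H \right)} = 0 y y H - \frac{16}{77} = 0 y H - \frac{16}{77} = 0 H - \frac{16}{77} = 0 - \frac{16}{77} = - \frac{16}{77}$)
$\frac{1}{28916} + A{\left(-20,-62 \right)} = \frac{1}{28916} - \frac{16}{77} = - \frac{462579}{2226532}$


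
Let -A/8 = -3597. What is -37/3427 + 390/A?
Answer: 45303/16435892 ≈ 0.0027563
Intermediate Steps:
A = 28776 (A = -8*(-3597) = 28776)
-37/3427 + 390/A = -37/3427 + 390/28776 = -37*1/3427 + 390*(1/28776) = -37/3427 + 65/4796 = 45303/16435892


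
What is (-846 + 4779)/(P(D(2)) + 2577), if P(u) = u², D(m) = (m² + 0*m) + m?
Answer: 1311/871 ≈ 1.5052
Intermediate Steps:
D(m) = m + m² (D(m) = (m² + 0) + m = m² + m = m + m²)
(-846 + 4779)/(P(D(2)) + 2577) = (-846 + 4779)/((2*(1 + 2))² + 2577) = 3933/((2*3)² + 2577) = 3933/(6² + 2577) = 3933/(36 + 2577) = 3933/2613 = 3933*(1/2613) = 1311/871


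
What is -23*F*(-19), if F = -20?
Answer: -8740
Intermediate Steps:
-23*F*(-19) = -23*(-20)*(-19) = 460*(-19) = -8740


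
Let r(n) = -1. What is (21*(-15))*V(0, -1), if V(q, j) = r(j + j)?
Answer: 315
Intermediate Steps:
V(q, j) = -1
(21*(-15))*V(0, -1) = (21*(-15))*(-1) = -315*(-1) = 315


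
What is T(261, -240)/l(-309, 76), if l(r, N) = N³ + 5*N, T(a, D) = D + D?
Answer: -40/36613 ≈ -0.0010925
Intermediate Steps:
T(a, D) = 2*D
T(261, -240)/l(-309, 76) = (2*(-240))/((76*(5 + 76²))) = -480*1/(76*(5 + 5776)) = -480/(76*5781) = -480/439356 = -480*1/439356 = -40/36613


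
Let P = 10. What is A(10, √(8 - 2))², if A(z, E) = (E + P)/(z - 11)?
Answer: 106 + 20*√6 ≈ 154.99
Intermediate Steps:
A(z, E) = (10 + E)/(-11 + z) (A(z, E) = (E + 10)/(z - 11) = (10 + E)/(-11 + z))
A(10, √(8 - 2))² = ((10 + √(8 - 2))/(-11 + 10))² = ((10 + √6)/(-1))² = (-(10 + √6))² = (-10 - √6)²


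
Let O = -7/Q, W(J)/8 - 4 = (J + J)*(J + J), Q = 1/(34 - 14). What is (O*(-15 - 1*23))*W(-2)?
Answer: 851200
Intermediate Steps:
Q = 1/20 ≈ 0.050000
W(J) = 32 + 32*J² (W(J) = 32 + 8*((J + J)*(J + J)) = 32 + 8*((2*J)*(2*J)) = 32 + 8*(4*J²) = 32 + 32*J²)
O = -140 (O = -7/1/20 = -7*20 = -140)
(O*(-15 - 1*23))*W(-2) = (-140*(-15 - 1*23))*(32 + 32*(-2)²) = (-140*(-15 - 23))*(32 + 32*4) = (-140*(-38))*(32 + 128) = 5320*160 = 851200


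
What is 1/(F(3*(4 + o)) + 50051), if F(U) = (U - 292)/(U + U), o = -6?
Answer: 6/300455 ≈ 1.9970e-5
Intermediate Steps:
F(U) = (-292 + U)/(2*U) (F(U) = (-292 + U)/((2*U)) = (-292 + U)*(1/(2*U)) = (-292 + U)/(2*U))
1/(F(3*(4 + o)) + 50051) = 1/((-292 + 3*(4 - 6))/(2*((3*(4 - 6)))) + 50051) = 1/((-292 + 3*(-2))/(2*((3*(-2)))) + 50051) = 1/((1/2)*(-292 - 6)/(-6) + 50051) = 1/((1/2)*(-1/6)*(-298) + 50051) = 1/(149/6 + 50051) = 1/(300455/6) = 6/300455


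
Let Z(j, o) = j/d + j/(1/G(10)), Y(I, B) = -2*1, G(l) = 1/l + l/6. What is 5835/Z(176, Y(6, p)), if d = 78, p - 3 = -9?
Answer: 1137825/61072 ≈ 18.631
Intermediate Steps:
p = -6 (p = 3 - 9 = -6)
G(l) = 1/l + l/6 (G(l) = 1/l + l*(1/6) = 1/l + l/6)
Y(I, B) = -2
Z(j, o) = 347*j/195 (Z(j, o) = j/78 + j/(1/(1/10 + (1/6)*10)) = j*(1/78) + j/(1/(1/10 + 5/3)) = j/78 + j/(1/(53/30)) = j/78 + j/(30/53) = j/78 + j*(53/30) = j/78 + 53*j/30 = 347*j/195)
5835/Z(176, Y(6, p)) = 5835/(((347/195)*176)) = 5835/(61072/195) = 5835*(195/61072) = 1137825/61072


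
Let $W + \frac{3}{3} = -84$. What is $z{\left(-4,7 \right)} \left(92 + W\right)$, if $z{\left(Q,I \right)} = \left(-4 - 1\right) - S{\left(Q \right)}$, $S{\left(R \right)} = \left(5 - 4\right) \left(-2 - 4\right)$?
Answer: $7$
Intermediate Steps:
$W = -85$ ($W = -1 - 84 = -85$)
$S{\left(R \right)} = -6$ ($S{\left(R \right)} = 1 \left(-6\right) = -6$)
$z{\left(Q,I \right)} = 1$ ($z{\left(Q,I \right)} = \left(-4 - 1\right) - -6 = -5 + 6 = 1$)
$z{\left(-4,7 \right)} \left(92 + W\right) = 1 \left(92 - 85\right) = 1 \cdot 7 = 7$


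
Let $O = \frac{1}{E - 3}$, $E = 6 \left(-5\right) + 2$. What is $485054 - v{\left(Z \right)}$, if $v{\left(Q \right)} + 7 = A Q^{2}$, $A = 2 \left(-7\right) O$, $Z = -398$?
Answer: $\frac{12819235}{31} \approx 4.1352 \cdot 10^{5}$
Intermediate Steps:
$E = -28$ ($E = -30 + 2 = -28$)
$O = - \frac{1}{31}$ ($O = \frac{1}{-28 - 3} = \frac{1}{-31} = - \frac{1}{31} \approx -0.032258$)
$A = \frac{14}{31}$ ($A = 2 \left(-7\right) \left(- \frac{1}{31}\right) = \left(-14\right) \left(- \frac{1}{31}\right) = \frac{14}{31} \approx 0.45161$)
$v{\left(Q \right)} = -7 + \frac{14 Q^{2}}{31}$
$485054 - v{\left(Z \right)} = 485054 - \left(-7 + \frac{14 \left(-398\right)^{2}}{31}\right) = 485054 - \left(-7 + \frac{14}{31} \cdot 158404\right) = 485054 - \left(-7 + \frac{2217656}{31}\right) = 485054 - \frac{2217439}{31} = \frac{12819235}{31}$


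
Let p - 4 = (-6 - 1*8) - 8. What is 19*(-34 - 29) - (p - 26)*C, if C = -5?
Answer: -1417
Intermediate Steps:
p = -18 (p = 4 + ((-6 - 1*8) - 8) = 4 + ((-6 - 8) - 8) = 4 + (-14 - 8) = 4 - 22 = -18)
19*(-34 - 29) - (p - 26)*C = 19*(-34 - 29) - (-18 - 26)*(-5) = 19*(-63) - (-44)*(-5) = -1197 - 1*220 = -1197 - 220 = -1417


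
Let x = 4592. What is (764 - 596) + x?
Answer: 4760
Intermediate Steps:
(764 - 596) + x = (764 - 596) + 4592 = 168 + 4592 = 4760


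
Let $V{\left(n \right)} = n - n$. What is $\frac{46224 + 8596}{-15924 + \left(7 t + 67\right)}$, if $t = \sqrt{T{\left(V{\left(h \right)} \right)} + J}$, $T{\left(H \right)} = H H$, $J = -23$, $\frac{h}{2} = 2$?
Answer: $- \frac{217320185}{62861394} - \frac{95935 i \sqrt{23}}{62861394} \approx -3.4571 - 0.0073191 i$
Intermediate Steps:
$h = 4$ ($h = 2 \cdot 2 = 4$)
$V{\left(n \right)} = 0$
$T{\left(H \right)} = H^{2}$
$t = i \sqrt{23}$ ($t = \sqrt{0^{2} - 23} = \sqrt{0 - 23} = \sqrt{-23} = i \sqrt{23} \approx 4.7958 i$)
$\frac{46224 + 8596}{-15924 + \left(7 t + 67\right)} = \frac{46224 + 8596}{-15924 + \left(7 i \sqrt{23} + 67\right)} = \frac{54820}{-15924 + \left(7 i \sqrt{23} + 67\right)} = \frac{54820}{-15924 + \left(67 + 7 i \sqrt{23}\right)} = \frac{54820}{-15857 + 7 i \sqrt{23}}$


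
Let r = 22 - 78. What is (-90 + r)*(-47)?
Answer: 6862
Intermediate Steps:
r = -56
(-90 + r)*(-47) = (-90 - 56)*(-47) = -146*(-47) = 6862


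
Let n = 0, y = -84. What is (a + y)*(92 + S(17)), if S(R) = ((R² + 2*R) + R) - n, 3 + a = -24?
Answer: -47952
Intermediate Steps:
a = -27 (a = -3 - 24 = -27)
S(R) = R² + 3*R (S(R) = ((R² + 2*R) + R) - 1*0 = (R² + 3*R) + 0 = R² + 3*R)
(a + y)*(92 + S(17)) = (-27 - 84)*(92 + 17*(3 + 17)) = -111*(92 + 17*20) = -111*(92 + 340) = -111*432 = -47952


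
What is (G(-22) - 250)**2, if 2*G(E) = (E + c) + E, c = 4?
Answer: 72900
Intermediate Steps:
G(E) = 2 + E (G(E) = ((E + 4) + E)/2 = ((4 + E) + E)/2 = (4 + 2*E)/2 = 2 + E)
(G(-22) - 250)**2 = ((2 - 22) - 250)**2 = (-20 - 250)**2 = (-270)**2 = 72900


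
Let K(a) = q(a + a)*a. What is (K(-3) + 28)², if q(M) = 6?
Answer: 100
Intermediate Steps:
K(a) = 6*a
(K(-3) + 28)² = (6*(-3) + 28)² = (-18 + 28)² = 10² = 100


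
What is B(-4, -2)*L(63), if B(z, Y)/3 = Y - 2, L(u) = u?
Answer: -756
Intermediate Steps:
B(z, Y) = -6 + 3*Y (B(z, Y) = 3*(Y - 2) = 3*(-2 + Y) = -6 + 3*Y)
B(-4, -2)*L(63) = (-6 + 3*(-2))*63 = (-6 - 6)*63 = -12*63 = -756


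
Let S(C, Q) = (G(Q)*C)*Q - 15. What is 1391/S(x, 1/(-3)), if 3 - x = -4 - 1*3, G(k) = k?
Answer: -12519/125 ≈ -100.15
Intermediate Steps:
x = 10 (x = 3 - (-4 - 1*3) = 3 - (-4 - 3) = 3 - 1*(-7) = 3 + 7 = 10)
S(C, Q) = -15 + C*Q² (S(C, Q) = (Q*C)*Q - 15 = (C*Q)*Q - 15 = C*Q² - 15 = -15 + C*Q²)
1391/S(x, 1/(-3)) = 1391/(-15 + 10*(1/(-3))²) = 1391/(-15 + 10*(-⅓)²) = 1391/(-15 + 10*(⅑)) = 1391/(-15 + 10/9) = 1391/(-125/9) = 1391*(-9/125) = -12519/125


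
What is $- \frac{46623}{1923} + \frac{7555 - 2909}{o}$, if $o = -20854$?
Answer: $- \frac{163535050}{6683707} \approx -24.468$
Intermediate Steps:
$- \frac{46623}{1923} + \frac{7555 - 2909}{o} = - \frac{46623}{1923} + \frac{7555 - 2909}{-20854} = \left(-46623\right) \frac{1}{1923} + \left(7555 - 2909\right) \left(- \frac{1}{20854}\right) = - \frac{15541}{641} + 4646 \left(- \frac{1}{20854}\right) = - \frac{15541}{641} - \frac{2323}{10427} = - \frac{163535050}{6683707}$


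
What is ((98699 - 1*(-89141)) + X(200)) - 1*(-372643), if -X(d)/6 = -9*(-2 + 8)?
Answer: 560807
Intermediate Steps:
X(d) = 324 (X(d) = -(-54)*(-2 + 8) = -(-54)*6 = -6*(-54) = 324)
((98699 - 1*(-89141)) + X(200)) - 1*(-372643) = ((98699 - 1*(-89141)) + 324) - 1*(-372643) = ((98699 + 89141) + 324) + 372643 = (187840 + 324) + 372643 = 188164 + 372643 = 560807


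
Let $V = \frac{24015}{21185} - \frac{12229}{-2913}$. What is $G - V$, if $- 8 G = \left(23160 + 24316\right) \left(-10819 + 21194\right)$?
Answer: $- \frac{1519851727534199}{24684762} \approx -6.157 \cdot 10^{7}$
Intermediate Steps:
$G = - \frac{123140875}{2}$ ($G = - \frac{\left(23160 + 24316\right) \left(-10819 + 21194\right)}{8} = - \frac{47476 \cdot 10375}{8} = \left(- \frac{1}{8}\right) 492563500 = - \frac{123140875}{2} \approx -6.157 \cdot 10^{7}$)
$V = \frac{65805412}{12342381}$ ($V = 24015 \cdot \frac{1}{21185} - - \frac{12229}{2913} = \frac{4803}{4237} + \frac{12229}{2913} = \frac{65805412}{12342381} \approx 5.3317$)
$G - V = - \frac{123140875}{2} - \frac{65805412}{12342381} = - \frac{1519851727534199}{24684762}$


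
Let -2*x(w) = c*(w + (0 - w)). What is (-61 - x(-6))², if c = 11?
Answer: 3721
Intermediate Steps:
x(w) = 0 (x(w) = -11*(w + (0 - w))/2 = -11*(w - w)/2 = -11*0/2 = -½*0 = 0)
(-61 - x(-6))² = (-61 - 1*0)² = (-61 + 0)² = (-61)² = 3721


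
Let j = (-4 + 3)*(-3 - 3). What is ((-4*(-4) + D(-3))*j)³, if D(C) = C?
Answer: 474552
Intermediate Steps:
j = 6 (j = -1*(-6) = 6)
((-4*(-4) + D(-3))*j)³ = ((-4*(-4) - 3)*6)³ = ((16 - 3)*6)³ = (13*6)³ = 78³ = 474552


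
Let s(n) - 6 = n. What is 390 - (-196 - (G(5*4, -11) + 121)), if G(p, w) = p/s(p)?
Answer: 9201/13 ≈ 707.77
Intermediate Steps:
s(n) = 6 + n
G(p, w) = p/(6 + p)
390 - (-196 - (G(5*4, -11) + 121)) = 390 - (-196 - ((5*4)/(6 + 5*4) + 121)) = 390 - (-196 - (20/(6 + 20) + 121)) = 390 - (-196 - (20/26 + 121)) = 390 - (-196 - (20*(1/26) + 121)) = 390 - (-196 - (10/13 + 121)) = 390 - (-196 - 1*1583/13) = 390 - (-196 - 1583/13) = 390 - 1*(-4131/13) = 390 + 4131/13 = 9201/13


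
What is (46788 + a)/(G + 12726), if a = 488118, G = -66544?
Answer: -267453/26909 ≈ -9.9392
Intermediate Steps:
(46788 + a)/(G + 12726) = (46788 + 488118)/(-66544 + 12726) = 534906/(-53818) = 534906*(-1/53818) = -267453/26909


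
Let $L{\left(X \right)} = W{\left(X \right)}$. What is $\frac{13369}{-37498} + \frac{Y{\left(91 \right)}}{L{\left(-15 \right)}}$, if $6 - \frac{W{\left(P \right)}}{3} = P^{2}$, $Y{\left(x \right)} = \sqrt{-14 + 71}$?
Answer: $- \frac{13369}{37498} - \frac{\sqrt{57}}{657} \approx -0.36802$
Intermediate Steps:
$Y{\left(x \right)} = \sqrt{57}$
$W{\left(P \right)} = 18 - 3 P^{2}$
$L{\left(X \right)} = 18 - 3 X^{2}$
$\frac{13369}{-37498} + \frac{Y{\left(91 \right)}}{L{\left(-15 \right)}} = \frac{13369}{-37498} + \frac{\sqrt{57}}{18 - 3 \left(-15\right)^{2}} = 13369 \left(- \frac{1}{37498}\right) + \frac{\sqrt{57}}{18 - 675} = - \frac{13369}{37498} + \frac{\sqrt{57}}{18 - 675} = - \frac{13369}{37498} + \frac{\sqrt{57}}{-657} = - \frac{13369}{37498} + \sqrt{57} \left(- \frac{1}{657}\right) = - \frac{13369}{37498} - \frac{\sqrt{57}}{657}$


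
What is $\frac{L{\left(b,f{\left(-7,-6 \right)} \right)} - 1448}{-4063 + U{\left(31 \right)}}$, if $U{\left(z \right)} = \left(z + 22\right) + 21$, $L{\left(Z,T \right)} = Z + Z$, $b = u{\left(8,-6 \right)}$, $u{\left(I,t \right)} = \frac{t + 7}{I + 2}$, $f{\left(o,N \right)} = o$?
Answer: $\frac{7239}{19945} \approx 0.36295$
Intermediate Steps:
$u{\left(I,t \right)} = \frac{7 + t}{2 + I}$
$b = \frac{1}{10}$ ($b = \frac{7 - 6}{2 + 8} = \frac{1}{10} \cdot 1 = \frac{1}{10} \approx 0.1$)
$L{\left(Z,T \right)} = 2 Z$
$U{\left(z \right)} = 43 + z$ ($U{\left(z \right)} = \left(22 + z\right) + 21 = 43 + z$)
$\frac{L{\left(b,f{\left(-7,-6 \right)} \right)} - 1448}{-4063 + U{\left(31 \right)}} = \frac{2 \cdot \frac{1}{10} - 1448}{-4063 + \left(43 + 31\right)} = \frac{\frac{1}{5} - 1448}{-4063 + 74} = - \frac{7239}{5 \left(-3989\right)} = \left(- \frac{7239}{5}\right) \left(- \frac{1}{3989}\right) = \frac{7239}{19945}$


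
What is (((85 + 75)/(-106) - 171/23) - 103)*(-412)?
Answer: 56221520/1219 ≈ 46121.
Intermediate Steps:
(((85 + 75)/(-106) - 171/23) - 103)*(-412) = ((160*(-1/106) - 171*1/23) - 103)*(-412) = ((-80/53 - 171/23) - 103)*(-412) = (-10903/1219 - 103)*(-412) = -136460/1219*(-412) = 56221520/1219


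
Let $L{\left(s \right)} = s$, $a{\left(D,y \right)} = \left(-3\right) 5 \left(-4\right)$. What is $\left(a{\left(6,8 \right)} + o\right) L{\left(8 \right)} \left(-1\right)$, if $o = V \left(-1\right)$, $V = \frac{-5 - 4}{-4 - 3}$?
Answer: $- \frac{3288}{7} \approx -469.71$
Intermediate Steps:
$V = \frac{9}{7}$ ($V = - \frac{9}{-7} = \left(-9\right) \left(- \frac{1}{7}\right) = \frac{9}{7} \approx 1.2857$)
$a{\left(D,y \right)} = 60$ ($a{\left(D,y \right)} = \left(-15\right) \left(-4\right) = 60$)
$o = - \frac{9}{7}$ ($o = \frac{9}{7} \left(-1\right) = - \frac{9}{7} \approx -1.2857$)
$\left(a{\left(6,8 \right)} + o\right) L{\left(8 \right)} \left(-1\right) = \left(60 - \frac{9}{7}\right) 8 \left(-1\right) = \frac{411}{7} \cdot 8 \left(-1\right) = \frac{3288}{7} \left(-1\right) = - \frac{3288}{7}$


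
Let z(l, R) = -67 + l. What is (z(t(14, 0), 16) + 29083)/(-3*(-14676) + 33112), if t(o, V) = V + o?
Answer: 2903/7714 ≈ 0.37633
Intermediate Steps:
(z(t(14, 0), 16) + 29083)/(-3*(-14676) + 33112) = ((-67 + (0 + 14)) + 29083)/(-3*(-14676) + 33112) = ((-67 + 14) + 29083)/(44028 + 33112) = (-53 + 29083)/77140 = 29030*(1/77140) = 2903/7714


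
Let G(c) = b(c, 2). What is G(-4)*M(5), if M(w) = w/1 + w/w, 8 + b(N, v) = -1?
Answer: -54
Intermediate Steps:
b(N, v) = -9 (b(N, v) = -8 - 1 = -9)
G(c) = -9
M(w) = 1 + w (M(w) = w*1 + 1 = w + 1 = 1 + w)
G(-4)*M(5) = -9*(1 + 5) = -9*6 = -54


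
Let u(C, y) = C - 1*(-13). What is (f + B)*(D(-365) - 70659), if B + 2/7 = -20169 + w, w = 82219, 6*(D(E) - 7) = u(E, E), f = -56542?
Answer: -8178537128/21 ≈ -3.8945e+8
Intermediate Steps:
u(C, y) = 13 + C (u(C, y) = C + 13 = 13 + C)
D(E) = 55/6 + E/6 (D(E) = 7 + (13 + E)/6 = 7 + (13/6 + E/6) = 55/6 + E/6)
B = 434348/7 (B = -2/7 + (-20169 + 82219) = -2/7 + 62050 = 434348/7 ≈ 62050.)
(f + B)*(D(-365) - 70659) = (-56542 + 434348/7)*((55/6 + (1/6)*(-365)) - 70659) = 38554*((55/6 - 365/6) - 70659)/7 = 38554*(-155/3 - 70659)/7 = (38554/7)*(-212132/3) = -8178537128/21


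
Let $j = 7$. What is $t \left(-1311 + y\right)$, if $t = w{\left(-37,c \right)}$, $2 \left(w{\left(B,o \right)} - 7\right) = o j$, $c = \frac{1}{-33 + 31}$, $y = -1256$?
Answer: $- \frac{53907}{4} \approx -13477.0$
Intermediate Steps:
$c = - \frac{1}{2}$ ($c = \frac{1}{-2} = - \frac{1}{2} \approx -0.5$)
$w{\left(B,o \right)} = 7 + \frac{7 o}{2}$ ($w{\left(B,o \right)} = 7 + \frac{o 7}{2} = 7 + \frac{7 o}{2}$)
$t = \frac{21}{4}$ ($t = 7 + \frac{7}{2} \left(- \frac{1}{2}\right) = 7 - \frac{7}{4} = \frac{21}{4} \approx 5.25$)
$t \left(-1311 + y\right) = \frac{21 \left(-1311 - 1256\right)}{4} = \frac{21}{4} \left(-2567\right) = - \frac{53907}{4}$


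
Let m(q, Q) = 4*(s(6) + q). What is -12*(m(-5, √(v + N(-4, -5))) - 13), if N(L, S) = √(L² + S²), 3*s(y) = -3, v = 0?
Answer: 444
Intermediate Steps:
s(y) = -1 (s(y) = (⅓)*(-3) = -1)
m(q, Q) = -4 + 4*q (m(q, Q) = 4*(-1 + q) = -4 + 4*q)
-12*(m(-5, √(v + N(-4, -5))) - 13) = -12*((-4 + 4*(-5)) - 13) = -12*((-4 - 20) - 13) = -12*(-24 - 13) = -12*(-37) = 444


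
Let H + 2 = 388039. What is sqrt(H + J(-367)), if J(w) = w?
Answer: sqrt(387670) ≈ 622.63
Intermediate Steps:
H = 388037 (H = -2 + 388039 = 388037)
sqrt(H + J(-367)) = sqrt(388037 - 367) = sqrt(387670)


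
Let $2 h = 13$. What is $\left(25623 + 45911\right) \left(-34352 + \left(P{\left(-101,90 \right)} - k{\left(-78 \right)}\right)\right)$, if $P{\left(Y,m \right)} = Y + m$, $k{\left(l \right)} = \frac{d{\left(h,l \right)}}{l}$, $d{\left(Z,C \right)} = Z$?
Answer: $- \frac{14748701285}{6} \approx -2.4581 \cdot 10^{9}$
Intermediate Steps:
$h = \frac{13}{2}$ ($h = \frac{1}{2} \cdot 13 = \frac{13}{2} \approx 6.5$)
$k{\left(l \right)} = \frac{13}{2 l}$
$\left(25623 + 45911\right) \left(-34352 + \left(P{\left(-101,90 \right)} - k{\left(-78 \right)}\right)\right) = \left(25623 + 45911\right) \left(-34352 + \left(\left(-101 + 90\right) - \frac{13}{2 \left(-78\right)}\right)\right) = 71534 \left(-34352 - \left(11 + \frac{13}{2} \left(- \frac{1}{78}\right)\right)\right) = 71534 \left(-34352 - \frac{131}{12}\right) = 71534 \left(- \frac{412355}{12}\right) = - \frac{14748701285}{6}$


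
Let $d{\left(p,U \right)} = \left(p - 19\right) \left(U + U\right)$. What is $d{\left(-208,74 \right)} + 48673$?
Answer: $15077$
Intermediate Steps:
$d{\left(p,U \right)} = 2 U \left(-19 + p\right)$ ($d{\left(p,U \right)} = \left(-19 + p\right) 2 U = 2 U \left(-19 + p\right)$)
$d{\left(-208,74 \right)} + 48673 = 2 \cdot 74 \left(-19 - 208\right) + 48673 = 2 \cdot 74 \left(-227\right) + 48673 = -33596 + 48673 = 15077$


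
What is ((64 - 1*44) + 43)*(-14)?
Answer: -882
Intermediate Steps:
((64 - 1*44) + 43)*(-14) = ((64 - 44) + 43)*(-14) = (20 + 43)*(-14) = 63*(-14) = -882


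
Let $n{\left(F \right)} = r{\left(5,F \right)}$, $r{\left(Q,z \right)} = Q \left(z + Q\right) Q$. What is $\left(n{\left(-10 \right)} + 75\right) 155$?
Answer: $-7750$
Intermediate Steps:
$r{\left(Q,z \right)} = Q^{2} \left(Q + z\right)$ ($r{\left(Q,z \right)} = Q \left(Q + z\right) Q = Q^{2} \left(Q + z\right)$)
$n{\left(F \right)} = 125 + 25 F$ ($n{\left(F \right)} = 5^{2} \left(5 + F\right) = 25 \left(5 + F\right) = 125 + 25 F$)
$\left(n{\left(-10 \right)} + 75\right) 155 = \left(\left(125 + 25 \left(-10\right)\right) + 75\right) 155 = \left(\left(125 - 250\right) + 75\right) 155 = \left(-125 + 75\right) 155 = \left(-50\right) 155 = -7750$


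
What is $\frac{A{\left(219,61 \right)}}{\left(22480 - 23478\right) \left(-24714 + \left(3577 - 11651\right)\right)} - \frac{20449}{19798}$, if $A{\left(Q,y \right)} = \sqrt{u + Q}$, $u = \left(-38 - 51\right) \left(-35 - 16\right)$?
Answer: $- \frac{20449}{19798} + \frac{\sqrt{4758}}{32722424} \approx -1.0329$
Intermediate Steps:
$u = 4539$ ($u = \left(-89\right) \left(-51\right) = 4539$)
$A{\left(Q,y \right)} = \sqrt{4539 + Q}$
$\frac{A{\left(219,61 \right)}}{\left(22480 - 23478\right) \left(-24714 + \left(3577 - 11651\right)\right)} - \frac{20449}{19798} = \frac{\sqrt{4539 + 219}}{\left(22480 - 23478\right) \left(-24714 + \left(3577 - 11651\right)\right)} - \frac{20449}{19798} = \frac{\sqrt{4758}}{\left(-998\right) \left(-24714 + \left(3577 - 11651\right)\right)} - \frac{20449}{19798} = \frac{\sqrt{4758}}{\left(-998\right) \left(-24714 - 8074\right)} - \frac{20449}{19798} = \frac{\sqrt{4758}}{\left(-998\right) \left(-32788\right)} - \frac{20449}{19798} = \frac{\sqrt{4758}}{32722424} - \frac{20449}{19798} = - \frac{20449}{19798} + \frac{\sqrt{4758}}{32722424}$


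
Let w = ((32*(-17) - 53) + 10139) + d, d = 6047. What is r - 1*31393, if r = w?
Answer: -15804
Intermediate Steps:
w = 15589 (w = ((32*(-17) - 53) + 10139) + 6047 = ((-544 - 53) + 10139) + 6047 = (-597 + 10139) + 6047 = 9542 + 6047 = 15589)
r = 15589
r - 1*31393 = 15589 - 1*31393 = 15589 - 31393 = -15804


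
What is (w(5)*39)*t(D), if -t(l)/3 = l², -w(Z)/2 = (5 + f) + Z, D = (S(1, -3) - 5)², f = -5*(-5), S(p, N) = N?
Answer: 33546240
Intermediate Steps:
f = 25
D = 64 (D = (-3 - 5)² = (-8)² = 64)
w(Z) = -60 - 2*Z (w(Z) = -2*((5 + 25) + Z) = -2*(30 + Z) = -60 - 2*Z)
t(l) = -3*l²
(w(5)*39)*t(D) = ((-60 - 2*5)*39)*(-3*64²) = ((-60 - 10)*39)*(-3*4096) = -70*39*(-12288) = -2730*(-12288) = 33546240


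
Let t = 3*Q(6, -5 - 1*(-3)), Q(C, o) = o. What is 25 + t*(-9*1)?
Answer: 79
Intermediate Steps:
t = -6 (t = 3*(-5 - 1*(-3)) = 3*(-5 + 3) = 3*(-2) = -6)
25 + t*(-9*1) = 25 - (-54) = 25 - 6*(-9) = 25 + 54 = 79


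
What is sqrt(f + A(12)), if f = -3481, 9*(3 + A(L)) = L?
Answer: 4*I*sqrt(1959)/3 ≈ 59.014*I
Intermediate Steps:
A(L) = -3 + L/9
sqrt(f + A(12)) = sqrt(-3481 + (-3 + (1/9)*12)) = sqrt(-3481 + (-3 + 4/3)) = sqrt(-3481 - 5/3) = sqrt(-10448/3) = 4*I*sqrt(1959)/3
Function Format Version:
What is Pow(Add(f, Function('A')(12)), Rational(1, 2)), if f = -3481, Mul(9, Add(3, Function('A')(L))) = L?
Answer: Mul(Rational(4, 3), I, Pow(1959, Rational(1, 2))) ≈ Mul(59.014, I)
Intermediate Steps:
Function('A')(L) = Add(-3, Mul(Rational(1, 9), L))
Pow(Add(f, Function('A')(12)), Rational(1, 2)) = Pow(Add(-3481, Add(-3, Mul(Rational(1, 9), 12))), Rational(1, 2)) = Pow(Add(-3481, Add(-3, Rational(4, 3))), Rational(1, 2)) = Pow(Add(-3481, Rational(-5, 3)), Rational(1, 2)) = Pow(Rational(-10448, 3), Rational(1, 2)) = Mul(Rational(4, 3), I, Pow(1959, Rational(1, 2)))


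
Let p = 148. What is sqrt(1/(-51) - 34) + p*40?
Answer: 5920 + I*sqrt(88485)/51 ≈ 5920.0 + 5.8326*I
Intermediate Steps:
sqrt(1/(-51) - 34) + p*40 = sqrt(1/(-51) - 34) + 148*40 = sqrt(-1/51 - 34) + 5920 = sqrt(-1735/51) + 5920 = I*sqrt(88485)/51 + 5920 = 5920 + I*sqrt(88485)/51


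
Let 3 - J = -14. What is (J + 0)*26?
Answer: 442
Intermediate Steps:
J = 17 (J = 3 - 1*(-14) = 3 + 14 = 17)
(J + 0)*26 = (17 + 0)*26 = 17*26 = 442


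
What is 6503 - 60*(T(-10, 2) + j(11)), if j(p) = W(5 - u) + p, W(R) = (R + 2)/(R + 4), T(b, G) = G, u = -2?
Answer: 62413/11 ≈ 5673.9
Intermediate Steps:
W(R) = (2 + R)/(4 + R)
j(p) = 9/11 + p (j(p) = (2 + (5 - 1*(-2)))/(4 + (5 - 1*(-2))) + p = (2 + (5 + 2))/(4 + (5 + 2)) + p = (2 + 7)/(4 + 7) + p = 9/11 + p)
6503 - 60*(T(-10, 2) + j(11)) = 6503 - 60*(2 + (9/11 + 11)) = 6503 - 60*(2 + 130/11) = 6503 - 60*152/11 = 6503 - 9120/11 = 62413/11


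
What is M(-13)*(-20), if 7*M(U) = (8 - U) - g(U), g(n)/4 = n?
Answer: -1460/7 ≈ -208.57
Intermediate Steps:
g(n) = 4*n
M(U) = 8/7 - 5*U/7 (M(U) = ((8 - U) - 4*U)/7 = (8 - 5*U)/7 = 8/7 - 5*U/7)
M(-13)*(-20) = (8/7 - 5/7*(-13))*(-20) = (8/7 + 65/7)*(-20) = (73/7)*(-20) = -1460/7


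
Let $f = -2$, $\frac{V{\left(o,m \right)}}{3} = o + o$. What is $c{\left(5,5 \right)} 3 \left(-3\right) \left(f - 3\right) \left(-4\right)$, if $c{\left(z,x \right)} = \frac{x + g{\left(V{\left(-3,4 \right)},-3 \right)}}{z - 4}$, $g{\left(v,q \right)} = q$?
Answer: $-360$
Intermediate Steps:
$V{\left(o,m \right)} = 6 o$ ($V{\left(o,m \right)} = 3 \left(o + o\right) = 3 \cdot 2 o = 6 o$)
$c{\left(z,x \right)} = \frac{-3 + x}{-4 + z}$ ($c{\left(z,x \right)} = \frac{x - 3}{z - 4} = \frac{-3 + x}{-4 + z}$)
$c{\left(5,5 \right)} 3 \left(-3\right) \left(f - 3\right) \left(-4\right) = \frac{-3 + 5}{-4 + 5} \cdot 3 \left(-3\right) \left(-2 - 3\right) \left(-4\right) = 1^{-1} \cdot 2 \cdot 3 \left(-3\right) \left(\left(-5\right) \left(-4\right)\right) = 1 \cdot 2 \cdot 3 \left(-3\right) 20 = 2 \cdot 3 \left(-3\right) 20 = 6 \left(-3\right) 20 = \left(-18\right) 20 = -360$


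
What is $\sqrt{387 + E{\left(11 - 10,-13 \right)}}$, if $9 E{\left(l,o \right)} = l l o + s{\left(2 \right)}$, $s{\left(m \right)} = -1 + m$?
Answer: $\frac{\sqrt{3471}}{3} \approx 19.638$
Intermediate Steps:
$E{\left(l,o \right)} = \frac{1}{9} + \frac{o l^{2}}{9}$ ($E{\left(l,o \right)} = \frac{l l o + \left(-1 + 2\right)}{9} = \frac{l^{2} o + 1}{9} = \frac{o l^{2} + 1}{9} = \frac{1 + o l^{2}}{9} = \frac{1}{9} + \frac{o l^{2}}{9}$)
$\sqrt{387 + E{\left(11 - 10,-13 \right)}} = \sqrt{387 + \left(\frac{1}{9} + \frac{1}{9} \left(-13\right) \left(11 - 10\right)^{2}\right)} = \sqrt{387 + \left(\frac{1}{9} + \frac{1}{9} \left(-13\right) 1^{2}\right)} = \sqrt{387 + \left(\frac{1}{9} + \frac{1}{9} \left(-13\right) 1\right)} = \sqrt{387 + \left(\frac{1}{9} - \frac{13}{9}\right)} = \sqrt{387 - \frac{4}{3}} = \sqrt{\frac{1157}{3}} = \frac{\sqrt{3471}}{3}$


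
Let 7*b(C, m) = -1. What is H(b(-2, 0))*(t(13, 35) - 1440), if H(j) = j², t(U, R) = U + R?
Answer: -1392/49 ≈ -28.408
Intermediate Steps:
b(C, m) = -⅐ (b(C, m) = (⅐)*(-1) = -⅐)
t(U, R) = R + U
H(b(-2, 0))*(t(13, 35) - 1440) = (-⅐)²*((35 + 13) - 1440) = (48 - 1440)/49 = (1/49)*(-1392) = -1392/49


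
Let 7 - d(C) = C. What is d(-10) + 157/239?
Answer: 4220/239 ≈ 17.657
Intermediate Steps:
d(C) = 7 - C
d(-10) + 157/239 = (7 - 1*(-10)) + 157/239 = (7 + 10) + 157*(1/239) = 17 + 157/239 = 4220/239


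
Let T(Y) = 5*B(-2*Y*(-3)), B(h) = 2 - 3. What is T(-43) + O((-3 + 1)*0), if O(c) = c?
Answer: -5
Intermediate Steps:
B(h) = -1
T(Y) = -5 (T(Y) = 5*(-1) = -5)
T(-43) + O((-3 + 1)*0) = -5 + (-3 + 1)*0 = -5 - 2*0 = -5 + 0 = -5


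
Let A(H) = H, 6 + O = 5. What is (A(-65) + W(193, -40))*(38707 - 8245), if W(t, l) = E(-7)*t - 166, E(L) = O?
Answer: -12915888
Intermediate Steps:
O = -1 (O = -6 + 5 = -1)
E(L) = -1
W(t, l) = -166 - t (W(t, l) = -t - 166 = -166 - t)
(A(-65) + W(193, -40))*(38707 - 8245) = (-65 + (-166 - 1*193))*(38707 - 8245) = (-65 + (-166 - 193))*30462 = (-65 - 359)*30462 = -424*30462 = -12915888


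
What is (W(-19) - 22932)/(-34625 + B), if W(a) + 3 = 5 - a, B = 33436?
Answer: 22911/1189 ≈ 19.269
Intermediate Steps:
W(a) = 2 - a (W(a) = -3 + (5 - a) = 2 - a)
(W(-19) - 22932)/(-34625 + B) = ((2 - 1*(-19)) - 22932)/(-34625 + 33436) = ((2 + 19) - 22932)/(-1189) = (21 - 22932)*(-1/1189) = -22911*(-1/1189) = 22911/1189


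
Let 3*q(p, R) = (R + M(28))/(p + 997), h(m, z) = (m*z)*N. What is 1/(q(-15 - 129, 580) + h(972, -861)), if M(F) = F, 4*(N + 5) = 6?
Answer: 2559/7495623806 ≈ 3.4140e-7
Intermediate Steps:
N = -7/2 (N = -5 + (¼)*6 = -5 + 3/2 = -7/2 ≈ -3.5000)
h(m, z) = -7*m*z/2 (h(m, z) = (m*z)*(-7/2) = -7*m*z/2)
q(p, R) = (28 + R)/(3*(997 + p)) (q(p, R) = ((R + 28)/(p + 997))/3 = ((28 + R)/(997 + p))/3 = (28 + R)/(3*(997 + p)))
1/(q(-15 - 129, 580) + h(972, -861)) = 1/((28 + 580)/(3*(997 + (-15 - 129))) - 7/2*972*(-861)) = 1/((⅓)*608/(997 - 144) + 2929122) = 1/((⅓)*608/853 + 2929122) = 1/((⅓)*(1/853)*608 + 2929122) = 1/(608/2559 + 2929122) = 1/(7495623806/2559) = 2559/7495623806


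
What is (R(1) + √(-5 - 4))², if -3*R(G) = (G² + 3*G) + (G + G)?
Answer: (2 - 3*I)² ≈ -5.0 - 12.0*I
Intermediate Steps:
R(G) = -5*G/3 - G²/3 (R(G) = -((G² + 3*G) + (G + G))/3 = -((G² + 3*G) + 2*G)/3 = -(G² + 5*G)/3 = -5*G/3 - G²/3)
(R(1) + √(-5 - 4))² = (-⅓*1*(5 + 1) + √(-5 - 4))² = (-⅓*1*6 + √(-9))² = (-2 + 3*I)²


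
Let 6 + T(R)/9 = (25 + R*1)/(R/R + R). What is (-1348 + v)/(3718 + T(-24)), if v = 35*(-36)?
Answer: -59984/84263 ≈ -0.71187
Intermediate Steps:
v = -1260
T(R) = -54 + 9*(25 + R)/(1 + R) (T(R) = -54 + 9*((25 + R*1)/(R/R + R)) = -54 + 9*((25 + R)/(1 + R)) = -54 + 9*(25 + R)/(1 + R))
(-1348 + v)/(3718 + T(-24)) = (-1348 - 1260)/(3718 + 9*(19 - 5*(-24))/(1 - 24)) = -2608/(3718 + 9*(19 + 120)/(-23)) = -2608/(3718 + 9*(-1/23)*139) = -2608/(3718 - 1251/23) = -2608/84263/23 = -2608*23/84263 = -59984/84263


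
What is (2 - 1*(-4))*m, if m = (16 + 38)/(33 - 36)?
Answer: -108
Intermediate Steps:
m = -18 (m = 54/(-3) = 54*(-⅓) = -18)
(2 - 1*(-4))*m = (2 - 1*(-4))*(-18) = (2 + 4)*(-18) = 6*(-18) = -108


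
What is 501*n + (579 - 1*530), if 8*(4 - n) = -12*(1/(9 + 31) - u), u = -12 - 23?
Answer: 2269943/80 ≈ 28374.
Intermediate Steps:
u = -35
n = 4523/80 (n = 4 - (-3)*(1/(9 + 31) - 1*(-35))/2 = 4 - (-3)*(1/40 + 35)/2 = 4 - (-3)*1401/(2*40) = 4 - 1/8*(-4203/10) = 4 + 4203/80 = 4523/80 ≈ 56.537)
501*n + (579 - 1*530) = 501*(4523/80) + (579 - 1*530) = 2266023/80 + (579 - 530) = 2266023/80 + 49 = 2269943/80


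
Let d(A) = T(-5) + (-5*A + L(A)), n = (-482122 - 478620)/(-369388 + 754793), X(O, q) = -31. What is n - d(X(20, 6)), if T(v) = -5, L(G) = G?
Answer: -46823937/385405 ≈ -121.49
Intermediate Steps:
n = -960742/385405 ≈ -2.4928
d(A) = -5 - 4*A (d(A) = -5 + (-5*A + A) = -5 - 4*A)
n - d(X(20, 6)) = -960742/385405 - (-5 - 4*(-31)) = -960742/385405 - (-5 + 124) = -960742/385405 - 1*119 = -960742/385405 - 119 = -46823937/385405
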